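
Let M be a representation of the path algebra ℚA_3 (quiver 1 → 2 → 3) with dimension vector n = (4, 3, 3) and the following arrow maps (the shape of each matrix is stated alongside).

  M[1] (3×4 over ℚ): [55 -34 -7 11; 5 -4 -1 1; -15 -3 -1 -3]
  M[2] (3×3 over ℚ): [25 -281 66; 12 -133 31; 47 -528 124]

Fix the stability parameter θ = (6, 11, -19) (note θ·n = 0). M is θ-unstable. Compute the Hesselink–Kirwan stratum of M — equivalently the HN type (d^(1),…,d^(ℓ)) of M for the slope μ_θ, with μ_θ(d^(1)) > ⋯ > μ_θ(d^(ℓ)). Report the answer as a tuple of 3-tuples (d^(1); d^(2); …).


Via rank(M_{q-1}∘⋯∘M_p): M ≅ I[1,1], I[1,3]^3.
μ_θ-semistable layers: μ^(1)=6; μ^(2)=-2/3

((1, 0, 0); (3, 3, 3))


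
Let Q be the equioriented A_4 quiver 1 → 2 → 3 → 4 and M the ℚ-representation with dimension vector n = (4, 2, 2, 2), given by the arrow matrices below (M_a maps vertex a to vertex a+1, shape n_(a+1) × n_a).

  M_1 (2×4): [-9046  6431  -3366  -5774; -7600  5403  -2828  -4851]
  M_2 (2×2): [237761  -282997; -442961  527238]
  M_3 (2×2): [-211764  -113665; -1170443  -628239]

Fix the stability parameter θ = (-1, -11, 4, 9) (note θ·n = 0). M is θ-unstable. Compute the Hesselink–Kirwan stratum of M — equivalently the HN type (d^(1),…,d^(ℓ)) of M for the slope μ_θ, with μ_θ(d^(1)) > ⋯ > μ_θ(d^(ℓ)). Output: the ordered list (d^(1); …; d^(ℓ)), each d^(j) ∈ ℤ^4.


Via rank(M_{q-1}∘⋯∘M_p): M ≅ I[1,1]^2, I[1,4]^2.
μ_θ-semistable layers: μ^(1)=9; μ^(2)=4; μ^(3)=-1; μ^(4)=-6

((0, 0, 0, 2); (0, 0, 2, 0); (2, 0, 0, 0); (2, 2, 0, 0))


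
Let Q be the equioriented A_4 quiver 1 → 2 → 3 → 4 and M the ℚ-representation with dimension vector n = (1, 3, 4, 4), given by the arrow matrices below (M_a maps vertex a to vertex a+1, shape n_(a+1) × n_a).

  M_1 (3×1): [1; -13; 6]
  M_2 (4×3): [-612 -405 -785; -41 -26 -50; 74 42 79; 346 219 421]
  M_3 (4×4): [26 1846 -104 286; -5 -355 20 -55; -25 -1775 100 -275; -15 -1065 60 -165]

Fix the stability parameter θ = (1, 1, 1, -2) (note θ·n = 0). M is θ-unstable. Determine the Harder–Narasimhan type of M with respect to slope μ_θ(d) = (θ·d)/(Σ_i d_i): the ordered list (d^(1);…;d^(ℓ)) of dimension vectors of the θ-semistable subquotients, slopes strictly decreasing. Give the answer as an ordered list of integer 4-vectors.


Barcode: M ≅ I[1,4], I[2,3]^2, I[3,3], I[4,4]^3. HN layers by μ_θ (3 steps, strictly decreasing):
  μ^(1)=1; μ^(2)=1/4; μ^(3)=-2

((0, 2, 3, 0); (1, 1, 1, 1); (0, 0, 0, 3))


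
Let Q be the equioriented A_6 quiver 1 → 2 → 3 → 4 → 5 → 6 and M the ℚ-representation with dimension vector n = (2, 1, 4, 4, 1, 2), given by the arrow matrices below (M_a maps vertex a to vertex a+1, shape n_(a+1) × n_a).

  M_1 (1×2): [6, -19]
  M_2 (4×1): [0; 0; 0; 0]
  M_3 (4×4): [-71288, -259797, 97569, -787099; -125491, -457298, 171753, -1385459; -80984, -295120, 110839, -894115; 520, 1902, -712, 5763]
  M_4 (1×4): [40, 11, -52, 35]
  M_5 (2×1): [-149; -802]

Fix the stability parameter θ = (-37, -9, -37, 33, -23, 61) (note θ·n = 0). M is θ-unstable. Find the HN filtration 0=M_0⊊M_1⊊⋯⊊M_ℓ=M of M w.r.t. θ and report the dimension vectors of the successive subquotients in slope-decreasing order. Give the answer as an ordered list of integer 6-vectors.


Barcode: M ≅ I[1,1], I[1,2], I[3,4]^3, I[3,6], I[6,6]. HN layers by μ_θ (5 steps, strictly decreasing):
  μ^(1)=61; μ^(2)=33; μ^(3)=5; μ^(4)=-9; μ^(5)=-37

((0, 0, 0, 0, 0, 2); (0, 0, 0, 3, 0, 0); (0, 0, 0, 1, 1, 0); (0, 1, 0, 0, 0, 0); (2, 0, 4, 0, 0, 0))


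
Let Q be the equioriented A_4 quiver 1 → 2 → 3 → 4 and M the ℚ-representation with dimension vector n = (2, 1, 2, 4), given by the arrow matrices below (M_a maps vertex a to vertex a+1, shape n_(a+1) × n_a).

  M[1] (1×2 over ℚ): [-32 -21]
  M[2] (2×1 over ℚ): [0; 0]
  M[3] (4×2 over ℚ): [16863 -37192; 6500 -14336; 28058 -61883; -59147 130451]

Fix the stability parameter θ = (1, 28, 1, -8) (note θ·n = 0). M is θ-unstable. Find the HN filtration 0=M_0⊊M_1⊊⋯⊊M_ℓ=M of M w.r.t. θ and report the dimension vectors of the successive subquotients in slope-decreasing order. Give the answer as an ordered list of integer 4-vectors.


Interval decomposition of M: I[1,1], I[1,2], I[3,4]^2, I[4,4]^2.
HN type (ℓ=4): μ^(1)=28; μ^(2)=1; μ^(3)=-7/2; μ^(4)=-8

((0, 1, 0, 0); (2, 0, 0, 0); (0, 0, 2, 2); (0, 0, 0, 2))


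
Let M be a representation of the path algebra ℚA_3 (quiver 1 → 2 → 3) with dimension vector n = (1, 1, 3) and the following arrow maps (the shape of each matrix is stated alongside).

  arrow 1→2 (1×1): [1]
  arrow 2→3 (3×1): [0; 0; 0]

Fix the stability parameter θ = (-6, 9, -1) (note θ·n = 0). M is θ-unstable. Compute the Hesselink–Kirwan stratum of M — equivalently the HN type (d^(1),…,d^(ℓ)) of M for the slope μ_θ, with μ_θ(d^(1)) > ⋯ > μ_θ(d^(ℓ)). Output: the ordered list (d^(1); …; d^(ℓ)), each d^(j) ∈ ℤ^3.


Barcode: M ≅ I[1,2], I[3,3]^3. HN layers by μ_θ (3 steps, strictly decreasing):
  μ^(1)=9; μ^(2)=-1; μ^(3)=-6

((0, 1, 0); (0, 0, 3); (1, 0, 0))


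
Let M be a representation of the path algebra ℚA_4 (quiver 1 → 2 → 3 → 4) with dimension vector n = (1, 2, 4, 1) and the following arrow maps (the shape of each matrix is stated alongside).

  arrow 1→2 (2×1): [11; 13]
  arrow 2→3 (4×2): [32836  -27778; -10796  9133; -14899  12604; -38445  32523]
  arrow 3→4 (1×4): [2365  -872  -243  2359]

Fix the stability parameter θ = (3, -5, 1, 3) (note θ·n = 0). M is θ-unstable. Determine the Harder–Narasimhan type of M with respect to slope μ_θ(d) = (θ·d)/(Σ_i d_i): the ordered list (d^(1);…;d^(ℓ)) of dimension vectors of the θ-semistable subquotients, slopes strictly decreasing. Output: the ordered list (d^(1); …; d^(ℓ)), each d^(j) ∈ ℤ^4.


Via rank(M_{q-1}∘⋯∘M_p): M ≅ I[1,4], I[2,3], I[3,3]^2.
μ_θ-semistable layers: μ^(1)=3; μ^(2)=1; μ^(3)=-1; μ^(4)=-5

((0, 0, 0, 1); (0, 0, 4, 0); (1, 1, 0, 0); (0, 1, 0, 0))


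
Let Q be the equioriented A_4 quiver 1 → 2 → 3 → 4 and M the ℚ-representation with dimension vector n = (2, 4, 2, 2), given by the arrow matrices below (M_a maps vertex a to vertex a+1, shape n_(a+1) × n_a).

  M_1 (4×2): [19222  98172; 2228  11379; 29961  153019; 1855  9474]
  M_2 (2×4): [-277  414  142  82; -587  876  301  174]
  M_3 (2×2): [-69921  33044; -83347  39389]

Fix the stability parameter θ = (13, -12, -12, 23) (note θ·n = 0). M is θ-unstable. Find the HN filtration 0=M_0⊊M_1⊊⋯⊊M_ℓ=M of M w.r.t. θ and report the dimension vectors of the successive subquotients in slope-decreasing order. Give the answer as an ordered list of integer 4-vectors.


Via rank(M_{q-1}∘⋯∘M_p): M ≅ I[1,4]^2, I[2,2]^2.
μ_θ-semistable layers: μ^(1)=23; μ^(2)=-11/3; μ^(3)=-12

((0, 0, 0, 2); (2, 2, 2, 0); (0, 2, 0, 0))


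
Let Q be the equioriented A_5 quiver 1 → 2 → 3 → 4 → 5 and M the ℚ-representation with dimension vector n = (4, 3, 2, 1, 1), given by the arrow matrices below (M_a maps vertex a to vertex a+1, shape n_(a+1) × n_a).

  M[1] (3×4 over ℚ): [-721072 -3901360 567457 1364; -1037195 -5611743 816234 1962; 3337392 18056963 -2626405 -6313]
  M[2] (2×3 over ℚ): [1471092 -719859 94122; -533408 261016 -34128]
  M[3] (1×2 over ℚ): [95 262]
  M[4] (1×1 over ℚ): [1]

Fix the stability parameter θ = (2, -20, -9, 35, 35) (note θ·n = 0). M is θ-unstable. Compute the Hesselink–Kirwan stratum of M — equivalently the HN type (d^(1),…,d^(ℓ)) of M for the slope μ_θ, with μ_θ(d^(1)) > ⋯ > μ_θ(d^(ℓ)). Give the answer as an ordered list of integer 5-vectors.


Via rank(M_{q-1}∘⋯∘M_p): M ≅ I[1,1], I[1,2]^2, I[1,5], I[3,3].
μ_θ-semistable layers: μ^(1)=35; μ^(2)=2; μ^(3)=-9

((0, 0, 0, 1, 1); (1, 0, 0, 0, 0); (3, 3, 2, 0, 0))


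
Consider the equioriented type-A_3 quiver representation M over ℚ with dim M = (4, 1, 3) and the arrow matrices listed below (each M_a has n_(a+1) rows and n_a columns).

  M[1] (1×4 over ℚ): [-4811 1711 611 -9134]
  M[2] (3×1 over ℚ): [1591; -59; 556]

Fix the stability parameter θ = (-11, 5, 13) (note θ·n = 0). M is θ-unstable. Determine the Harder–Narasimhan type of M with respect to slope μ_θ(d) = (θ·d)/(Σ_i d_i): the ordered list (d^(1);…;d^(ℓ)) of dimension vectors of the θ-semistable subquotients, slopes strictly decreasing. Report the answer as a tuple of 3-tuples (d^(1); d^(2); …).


Via rank(M_{q-1}∘⋯∘M_p): M ≅ I[1,1]^3, I[1,3], I[3,3]^2.
μ_θ-semistable layers: μ^(1)=13; μ^(2)=5; μ^(3)=-11

((0, 0, 3); (0, 1, 0); (4, 0, 0))


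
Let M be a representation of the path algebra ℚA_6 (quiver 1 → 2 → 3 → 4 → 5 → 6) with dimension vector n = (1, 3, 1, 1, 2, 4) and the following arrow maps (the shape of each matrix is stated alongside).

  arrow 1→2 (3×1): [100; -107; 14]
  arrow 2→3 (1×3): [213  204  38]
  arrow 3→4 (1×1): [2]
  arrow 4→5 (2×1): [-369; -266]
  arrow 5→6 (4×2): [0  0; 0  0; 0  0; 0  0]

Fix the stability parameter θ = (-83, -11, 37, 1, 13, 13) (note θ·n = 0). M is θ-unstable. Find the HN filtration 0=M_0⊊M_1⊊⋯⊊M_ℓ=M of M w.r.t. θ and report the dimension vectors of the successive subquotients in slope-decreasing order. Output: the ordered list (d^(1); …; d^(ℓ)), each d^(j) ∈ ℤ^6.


Via rank(M_{q-1}∘⋯∘M_p): M ≅ I[1,5], I[2,2]^2, I[5,5], I[6,6]^4.
μ_θ-semistable layers: μ^(1)=17; μ^(2)=13; μ^(3)=-11; μ^(4)=-83

((0, 0, 1, 1, 1, 0); (0, 0, 0, 0, 1, 4); (0, 3, 0, 0, 0, 0); (1, 0, 0, 0, 0, 0))


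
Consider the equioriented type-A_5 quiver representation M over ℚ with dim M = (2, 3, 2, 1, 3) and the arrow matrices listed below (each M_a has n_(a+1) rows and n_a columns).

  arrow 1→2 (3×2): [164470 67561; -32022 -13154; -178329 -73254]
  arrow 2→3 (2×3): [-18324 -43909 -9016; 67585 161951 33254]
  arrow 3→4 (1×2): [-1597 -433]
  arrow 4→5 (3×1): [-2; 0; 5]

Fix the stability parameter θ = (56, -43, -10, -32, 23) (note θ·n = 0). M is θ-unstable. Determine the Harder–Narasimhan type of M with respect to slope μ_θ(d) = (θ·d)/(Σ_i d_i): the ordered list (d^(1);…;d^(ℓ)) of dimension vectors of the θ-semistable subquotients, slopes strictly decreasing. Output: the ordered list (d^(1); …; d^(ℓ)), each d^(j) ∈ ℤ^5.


Barcode: M ≅ I[1,3], I[1,5], I[2,2], I[5,5]^2. HN layers by μ_θ (4 steps, strictly decreasing):
  μ^(1)=23; μ^(2)=1; μ^(3)=-29/4; μ^(4)=-43

((0, 0, 0, 0, 3); (1, 1, 1, 0, 0); (1, 1, 1, 1, 0); (0, 1, 0, 0, 0))


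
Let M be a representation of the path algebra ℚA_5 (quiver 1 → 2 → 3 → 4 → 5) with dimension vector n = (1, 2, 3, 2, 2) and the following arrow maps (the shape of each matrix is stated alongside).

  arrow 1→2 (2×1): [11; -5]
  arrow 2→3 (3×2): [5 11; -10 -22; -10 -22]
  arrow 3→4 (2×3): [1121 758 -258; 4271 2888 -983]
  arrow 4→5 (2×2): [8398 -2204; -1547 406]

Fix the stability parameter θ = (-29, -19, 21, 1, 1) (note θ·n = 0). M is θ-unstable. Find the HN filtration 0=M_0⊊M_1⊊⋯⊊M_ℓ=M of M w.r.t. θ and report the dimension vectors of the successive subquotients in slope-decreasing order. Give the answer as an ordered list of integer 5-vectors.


Via rank(M_{q-1}∘⋯∘M_p): M ≅ I[1,2], I[2,5], I[3,3], I[3,4], I[5,5].
μ_θ-semistable layers: μ^(1)=21; μ^(2)=11; μ^(3)=23/3; μ^(4)=1; μ^(5)=-19; μ^(6)=-29

((0, 0, 1, 0, 0); (0, 0, 1, 1, 0); (0, 0, 1, 1, 1); (0, 0, 0, 0, 1); (0, 2, 0, 0, 0); (1, 0, 0, 0, 0))


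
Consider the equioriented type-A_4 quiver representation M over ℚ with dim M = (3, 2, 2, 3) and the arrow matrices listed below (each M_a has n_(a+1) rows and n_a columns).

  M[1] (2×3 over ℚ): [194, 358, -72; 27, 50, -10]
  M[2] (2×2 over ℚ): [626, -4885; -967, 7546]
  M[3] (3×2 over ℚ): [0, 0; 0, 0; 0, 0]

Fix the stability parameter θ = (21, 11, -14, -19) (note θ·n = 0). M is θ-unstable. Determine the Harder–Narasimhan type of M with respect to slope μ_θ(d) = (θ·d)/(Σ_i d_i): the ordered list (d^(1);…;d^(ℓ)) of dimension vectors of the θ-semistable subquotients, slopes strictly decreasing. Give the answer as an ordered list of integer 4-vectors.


Via rank(M_{q-1}∘⋯∘M_p): M ≅ I[1,1], I[1,3]^2, I[4,4]^3.
μ_θ-semistable layers: μ^(1)=21; μ^(2)=6; μ^(3)=-19

((1, 0, 0, 0); (2, 2, 2, 0); (0, 0, 0, 3))


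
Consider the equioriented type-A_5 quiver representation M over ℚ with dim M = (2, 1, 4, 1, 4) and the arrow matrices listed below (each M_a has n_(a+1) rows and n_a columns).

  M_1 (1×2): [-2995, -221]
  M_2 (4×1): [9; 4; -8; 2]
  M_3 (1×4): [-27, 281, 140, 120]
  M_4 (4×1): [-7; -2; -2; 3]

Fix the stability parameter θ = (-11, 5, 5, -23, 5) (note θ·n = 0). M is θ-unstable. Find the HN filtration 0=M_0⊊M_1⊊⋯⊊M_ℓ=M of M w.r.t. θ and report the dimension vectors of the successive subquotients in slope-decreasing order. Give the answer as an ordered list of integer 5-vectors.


Barcode: M ≅ I[1,1], I[1,5], I[3,3]^3, I[5,5]^3. HN layers by μ_θ (3 steps, strictly decreasing):
  μ^(1)=5; μ^(2)=-13/3; μ^(3)=-11

((0, 0, 3, 0, 4); (0, 1, 1, 1, 0); (2, 0, 0, 0, 0))


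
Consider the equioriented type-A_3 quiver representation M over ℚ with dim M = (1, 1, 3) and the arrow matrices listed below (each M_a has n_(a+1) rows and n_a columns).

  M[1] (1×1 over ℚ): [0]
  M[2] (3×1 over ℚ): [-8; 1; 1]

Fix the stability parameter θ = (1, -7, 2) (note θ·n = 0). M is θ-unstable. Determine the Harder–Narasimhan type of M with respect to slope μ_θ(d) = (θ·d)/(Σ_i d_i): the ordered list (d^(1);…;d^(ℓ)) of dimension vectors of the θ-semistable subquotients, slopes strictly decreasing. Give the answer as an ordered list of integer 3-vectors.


Via rank(M_{q-1}∘⋯∘M_p): M ≅ I[1,1], I[2,3], I[3,3]^2.
μ_θ-semistable layers: μ^(1)=2; μ^(2)=1; μ^(3)=-7

((0, 0, 3); (1, 0, 0); (0, 1, 0))


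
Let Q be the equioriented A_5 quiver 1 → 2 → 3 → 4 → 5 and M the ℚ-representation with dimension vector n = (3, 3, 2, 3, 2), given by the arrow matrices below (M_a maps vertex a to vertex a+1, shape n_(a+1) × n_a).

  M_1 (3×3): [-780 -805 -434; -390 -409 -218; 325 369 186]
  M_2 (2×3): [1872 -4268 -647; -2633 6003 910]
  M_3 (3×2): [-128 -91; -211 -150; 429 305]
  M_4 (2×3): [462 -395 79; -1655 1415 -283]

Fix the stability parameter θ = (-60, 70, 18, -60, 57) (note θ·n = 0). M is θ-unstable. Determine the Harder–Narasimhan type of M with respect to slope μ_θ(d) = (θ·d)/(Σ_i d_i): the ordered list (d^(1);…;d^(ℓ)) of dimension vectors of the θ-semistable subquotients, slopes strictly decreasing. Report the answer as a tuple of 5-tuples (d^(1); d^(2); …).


Via rank(M_{q-1}∘⋯∘M_p): M ≅ I[1,1], I[1,2], I[1,5], I[2,5], I[4,4].
μ_θ-semistable layers: μ^(1)=70; μ^(2)=57; μ^(3)=28/3; μ^(4)=-60

((0, 1, 0, 0, 0); (0, 0, 0, 0, 2); (0, 2, 2, 2, 0); (3, 0, 0, 1, 0))


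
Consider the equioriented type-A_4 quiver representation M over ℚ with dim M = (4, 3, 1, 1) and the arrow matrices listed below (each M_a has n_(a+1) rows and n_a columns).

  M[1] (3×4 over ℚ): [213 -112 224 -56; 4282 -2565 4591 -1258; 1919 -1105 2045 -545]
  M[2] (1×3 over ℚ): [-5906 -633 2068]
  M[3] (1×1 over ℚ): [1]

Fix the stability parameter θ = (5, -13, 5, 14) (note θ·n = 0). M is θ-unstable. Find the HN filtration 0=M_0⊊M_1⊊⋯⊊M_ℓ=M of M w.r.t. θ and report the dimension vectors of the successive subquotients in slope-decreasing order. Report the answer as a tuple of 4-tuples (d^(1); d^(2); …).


Via rank(M_{q-1}∘⋯∘M_p): M ≅ I[1,1], I[1,2]^2, I[1,4].
μ_θ-semistable layers: μ^(1)=14; μ^(2)=5; μ^(3)=-4

((0, 0, 0, 1); (1, 0, 1, 0); (3, 3, 0, 0))


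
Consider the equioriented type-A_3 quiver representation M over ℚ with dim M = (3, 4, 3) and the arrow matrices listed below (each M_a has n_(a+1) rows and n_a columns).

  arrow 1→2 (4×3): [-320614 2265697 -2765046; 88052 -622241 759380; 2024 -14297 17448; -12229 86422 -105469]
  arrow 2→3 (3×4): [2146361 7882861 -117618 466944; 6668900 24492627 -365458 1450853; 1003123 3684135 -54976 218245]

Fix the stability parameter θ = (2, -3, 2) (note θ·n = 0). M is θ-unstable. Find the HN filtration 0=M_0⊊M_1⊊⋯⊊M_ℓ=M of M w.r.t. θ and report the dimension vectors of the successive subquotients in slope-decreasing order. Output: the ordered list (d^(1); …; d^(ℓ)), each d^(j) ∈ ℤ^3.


Barcode: M ≅ I[1,1], I[1,3]^2, I[2,2], I[2,3]. HN layers by μ_θ (3 steps, strictly decreasing):
  μ^(1)=2; μ^(2)=-1/2; μ^(3)=-3

((1, 0, 3); (2, 2, 0); (0, 2, 0))


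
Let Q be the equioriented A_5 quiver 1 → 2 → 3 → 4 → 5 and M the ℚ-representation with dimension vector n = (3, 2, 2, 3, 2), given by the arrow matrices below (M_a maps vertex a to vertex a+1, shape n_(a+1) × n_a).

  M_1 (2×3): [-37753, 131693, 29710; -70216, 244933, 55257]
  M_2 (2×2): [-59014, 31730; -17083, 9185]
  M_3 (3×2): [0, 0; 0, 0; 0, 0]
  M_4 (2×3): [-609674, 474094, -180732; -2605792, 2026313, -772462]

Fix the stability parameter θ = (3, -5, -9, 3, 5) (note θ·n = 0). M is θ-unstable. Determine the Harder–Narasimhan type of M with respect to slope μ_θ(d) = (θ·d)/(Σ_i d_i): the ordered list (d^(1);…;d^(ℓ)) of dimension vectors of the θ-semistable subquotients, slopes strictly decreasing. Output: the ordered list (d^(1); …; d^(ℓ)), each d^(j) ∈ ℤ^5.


Via rank(M_{q-1}∘⋯∘M_p): M ≅ I[1,1], I[1,2], I[1,3], I[3,3], I[4,4], I[4,5]^2.
μ_θ-semistable layers: μ^(1)=5; μ^(2)=3; μ^(3)=-1; μ^(4)=-11/3; μ^(5)=-9

((0, 0, 0, 0, 2); (1, 0, 0, 3, 0); (1, 1, 0, 0, 0); (1, 1, 1, 0, 0); (0, 0, 1, 0, 0))


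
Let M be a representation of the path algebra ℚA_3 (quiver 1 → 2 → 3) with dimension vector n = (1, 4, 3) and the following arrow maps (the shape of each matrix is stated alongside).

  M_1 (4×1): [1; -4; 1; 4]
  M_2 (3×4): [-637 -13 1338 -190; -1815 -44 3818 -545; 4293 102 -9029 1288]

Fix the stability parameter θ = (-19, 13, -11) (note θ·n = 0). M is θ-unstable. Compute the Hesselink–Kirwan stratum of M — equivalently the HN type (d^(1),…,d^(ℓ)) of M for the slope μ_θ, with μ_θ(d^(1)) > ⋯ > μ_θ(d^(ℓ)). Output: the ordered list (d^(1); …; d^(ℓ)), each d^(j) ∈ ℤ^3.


Barcode: M ≅ I[1,3], I[2,2], I[2,3]^2. HN layers by μ_θ (3 steps, strictly decreasing):
  μ^(1)=13; μ^(2)=1; μ^(3)=-19

((0, 1, 0); (0, 3, 3); (1, 0, 0))


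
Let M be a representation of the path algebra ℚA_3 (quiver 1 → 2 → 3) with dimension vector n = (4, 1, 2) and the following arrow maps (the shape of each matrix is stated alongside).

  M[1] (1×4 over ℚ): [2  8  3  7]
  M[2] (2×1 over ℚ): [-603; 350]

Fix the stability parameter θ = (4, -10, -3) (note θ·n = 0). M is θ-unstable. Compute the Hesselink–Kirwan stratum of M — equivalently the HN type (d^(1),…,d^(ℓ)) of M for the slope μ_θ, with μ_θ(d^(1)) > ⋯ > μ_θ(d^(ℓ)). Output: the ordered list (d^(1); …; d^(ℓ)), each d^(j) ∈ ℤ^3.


Via rank(M_{q-1}∘⋯∘M_p): M ≅ I[1,1]^3, I[1,3], I[3,3].
μ_θ-semistable layers: μ^(1)=4; μ^(2)=-3

((3, 0, 0); (1, 1, 2))


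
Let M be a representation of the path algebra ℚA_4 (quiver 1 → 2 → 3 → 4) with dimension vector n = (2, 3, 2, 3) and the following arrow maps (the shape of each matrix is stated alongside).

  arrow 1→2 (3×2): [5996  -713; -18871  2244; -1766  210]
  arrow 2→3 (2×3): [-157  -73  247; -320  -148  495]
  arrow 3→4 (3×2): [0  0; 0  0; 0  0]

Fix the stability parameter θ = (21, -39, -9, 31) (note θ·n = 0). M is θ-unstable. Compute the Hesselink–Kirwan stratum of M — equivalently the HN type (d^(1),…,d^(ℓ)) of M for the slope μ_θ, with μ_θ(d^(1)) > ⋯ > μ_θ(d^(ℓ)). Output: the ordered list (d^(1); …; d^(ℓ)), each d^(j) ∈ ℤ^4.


Via rank(M_{q-1}∘⋯∘M_p): M ≅ I[1,2], I[1,3], I[2,3], I[4,4]^3.
μ_θ-semistable layers: μ^(1)=31; μ^(2)=-9; μ^(3)=-39

((0, 0, 0, 3); (2, 2, 2, 0); (0, 1, 0, 0))


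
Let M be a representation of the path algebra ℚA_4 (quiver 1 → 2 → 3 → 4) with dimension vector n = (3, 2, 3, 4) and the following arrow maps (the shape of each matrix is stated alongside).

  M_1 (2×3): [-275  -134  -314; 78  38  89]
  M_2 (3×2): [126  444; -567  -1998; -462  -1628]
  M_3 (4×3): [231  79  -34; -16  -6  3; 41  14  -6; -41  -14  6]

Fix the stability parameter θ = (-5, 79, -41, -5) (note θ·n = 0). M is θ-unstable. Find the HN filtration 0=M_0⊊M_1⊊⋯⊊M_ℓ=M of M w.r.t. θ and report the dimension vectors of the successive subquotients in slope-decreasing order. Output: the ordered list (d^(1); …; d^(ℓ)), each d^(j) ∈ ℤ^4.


Via rank(M_{q-1}∘⋯∘M_p): M ≅ I[1,1], I[1,2], I[1,4], I[3,4]^2, I[4,4].
μ_θ-semistable layers: μ^(1)=79; μ^(2)=11; μ^(3)=-5; μ^(4)=-41

((0, 1, 0, 0); (0, 1, 1, 1); (3, 0, 0, 3); (0, 0, 2, 0))


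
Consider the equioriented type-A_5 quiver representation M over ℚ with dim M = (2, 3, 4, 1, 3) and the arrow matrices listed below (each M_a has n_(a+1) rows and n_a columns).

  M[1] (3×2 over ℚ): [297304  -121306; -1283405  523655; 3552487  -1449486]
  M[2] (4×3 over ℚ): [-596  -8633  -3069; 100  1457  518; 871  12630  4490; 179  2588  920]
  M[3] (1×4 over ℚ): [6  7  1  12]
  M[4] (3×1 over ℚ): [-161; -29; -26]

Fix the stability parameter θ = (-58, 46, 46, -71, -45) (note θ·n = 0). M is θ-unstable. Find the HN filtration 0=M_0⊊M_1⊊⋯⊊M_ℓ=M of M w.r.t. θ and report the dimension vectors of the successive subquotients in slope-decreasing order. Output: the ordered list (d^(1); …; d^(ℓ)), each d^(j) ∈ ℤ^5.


Interval decomposition of M: I[1,3], I[1,5], I[2,3], I[3,3], I[5,5]^2.
HN type (ℓ=4): μ^(1)=46; μ^(2)=-6; μ^(3)=-45; μ^(4)=-58

((0, 2, 3, 0, 0); (0, 1, 1, 1, 1); (0, 0, 0, 0, 2); (2, 0, 0, 0, 0))


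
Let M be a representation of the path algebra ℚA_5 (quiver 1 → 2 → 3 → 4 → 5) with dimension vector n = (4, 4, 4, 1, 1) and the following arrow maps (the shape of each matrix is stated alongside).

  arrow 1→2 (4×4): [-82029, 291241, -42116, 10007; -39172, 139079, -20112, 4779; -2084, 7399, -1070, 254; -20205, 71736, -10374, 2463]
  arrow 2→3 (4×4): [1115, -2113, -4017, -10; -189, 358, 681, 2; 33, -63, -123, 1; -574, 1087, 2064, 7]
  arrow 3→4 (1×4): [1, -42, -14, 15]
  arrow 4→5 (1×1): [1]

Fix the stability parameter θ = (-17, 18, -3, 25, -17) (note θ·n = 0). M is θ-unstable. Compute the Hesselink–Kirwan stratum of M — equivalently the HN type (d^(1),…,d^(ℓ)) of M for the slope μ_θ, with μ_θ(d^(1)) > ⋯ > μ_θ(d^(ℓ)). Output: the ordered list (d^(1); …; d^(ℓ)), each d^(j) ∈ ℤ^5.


Via rank(M_{q-1}∘⋯∘M_p): M ≅ I[1,1], I[1,2], I[1,3], I[1,5], I[2,3], I[3,3].
μ_θ-semistable layers: μ^(1)=18; μ^(2)=15/2; μ^(3)=23/4; μ^(4)=-3; μ^(5)=-17

((0, 1, 0, 0, 0); (0, 2, 2, 0, 0); (0, 1, 1, 1, 1); (0, 0, 1, 0, 0); (4, 0, 0, 0, 0))


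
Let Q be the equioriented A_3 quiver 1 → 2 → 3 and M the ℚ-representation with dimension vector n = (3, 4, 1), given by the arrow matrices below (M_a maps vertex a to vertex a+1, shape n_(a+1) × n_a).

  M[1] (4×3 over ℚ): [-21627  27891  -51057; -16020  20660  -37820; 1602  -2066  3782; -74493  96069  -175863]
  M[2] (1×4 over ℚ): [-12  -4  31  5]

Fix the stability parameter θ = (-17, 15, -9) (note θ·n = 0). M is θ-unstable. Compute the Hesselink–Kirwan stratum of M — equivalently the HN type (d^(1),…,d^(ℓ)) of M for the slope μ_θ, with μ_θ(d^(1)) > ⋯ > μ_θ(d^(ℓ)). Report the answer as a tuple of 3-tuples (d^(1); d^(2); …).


Barcode: M ≅ I[1,1]^2, I[1,3], I[2,2]^3. HN layers by μ_θ (3 steps, strictly decreasing):
  μ^(1)=15; μ^(2)=3; μ^(3)=-17

((0, 3, 0); (0, 1, 1); (3, 0, 0))


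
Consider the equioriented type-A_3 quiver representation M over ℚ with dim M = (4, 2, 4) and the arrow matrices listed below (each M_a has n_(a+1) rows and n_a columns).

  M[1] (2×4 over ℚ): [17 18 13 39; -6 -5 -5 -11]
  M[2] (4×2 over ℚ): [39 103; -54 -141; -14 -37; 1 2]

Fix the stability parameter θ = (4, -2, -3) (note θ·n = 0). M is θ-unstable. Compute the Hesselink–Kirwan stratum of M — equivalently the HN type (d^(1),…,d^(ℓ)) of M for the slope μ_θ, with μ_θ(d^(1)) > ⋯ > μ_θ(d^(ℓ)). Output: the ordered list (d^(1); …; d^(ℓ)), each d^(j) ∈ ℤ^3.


Interval decomposition of M: I[1,1]^2, I[1,3]^2, I[3,3]^2.
HN type (ℓ=3): μ^(1)=4; μ^(2)=-1/3; μ^(3)=-3

((2, 0, 0); (2, 2, 2); (0, 0, 2))


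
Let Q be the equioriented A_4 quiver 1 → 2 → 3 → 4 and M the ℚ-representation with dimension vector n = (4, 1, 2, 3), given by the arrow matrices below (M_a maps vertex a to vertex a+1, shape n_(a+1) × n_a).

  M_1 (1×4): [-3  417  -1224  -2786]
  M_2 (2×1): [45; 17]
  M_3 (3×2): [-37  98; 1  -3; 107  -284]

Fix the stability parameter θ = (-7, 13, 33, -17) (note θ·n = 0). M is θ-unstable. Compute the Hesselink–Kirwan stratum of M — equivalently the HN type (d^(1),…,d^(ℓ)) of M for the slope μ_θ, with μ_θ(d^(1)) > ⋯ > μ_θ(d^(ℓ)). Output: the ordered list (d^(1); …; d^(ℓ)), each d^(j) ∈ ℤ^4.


Via rank(M_{q-1}∘⋯∘M_p): M ≅ I[1,1]^3, I[1,4], I[3,4], I[4,4].
μ_θ-semistable layers: μ^(1)=29/3; μ^(2)=8; μ^(3)=-7; μ^(4)=-17

((0, 1, 1, 1); (0, 0, 1, 1); (4, 0, 0, 0); (0, 0, 0, 1))


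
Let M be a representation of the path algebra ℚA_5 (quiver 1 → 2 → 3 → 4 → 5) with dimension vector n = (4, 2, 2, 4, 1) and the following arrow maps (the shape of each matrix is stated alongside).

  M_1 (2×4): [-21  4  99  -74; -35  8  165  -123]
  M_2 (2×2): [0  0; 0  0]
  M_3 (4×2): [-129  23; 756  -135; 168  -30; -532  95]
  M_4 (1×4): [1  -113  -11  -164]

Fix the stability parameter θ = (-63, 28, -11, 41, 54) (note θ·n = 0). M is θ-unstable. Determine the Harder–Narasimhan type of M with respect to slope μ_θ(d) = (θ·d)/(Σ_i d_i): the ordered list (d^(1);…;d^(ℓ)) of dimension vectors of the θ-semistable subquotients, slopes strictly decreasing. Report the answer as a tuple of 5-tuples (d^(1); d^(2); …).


Via rank(M_{q-1}∘⋯∘M_p): M ≅ I[1,1]^2, I[1,2]^2, I[3,4], I[3,5], I[4,4]^2.
μ_θ-semistable layers: μ^(1)=54; μ^(2)=41; μ^(3)=28; μ^(4)=-11; μ^(5)=-63

((0, 0, 0, 0, 1); (0, 0, 0, 4, 0); (0, 2, 0, 0, 0); (0, 0, 2, 0, 0); (4, 0, 0, 0, 0))


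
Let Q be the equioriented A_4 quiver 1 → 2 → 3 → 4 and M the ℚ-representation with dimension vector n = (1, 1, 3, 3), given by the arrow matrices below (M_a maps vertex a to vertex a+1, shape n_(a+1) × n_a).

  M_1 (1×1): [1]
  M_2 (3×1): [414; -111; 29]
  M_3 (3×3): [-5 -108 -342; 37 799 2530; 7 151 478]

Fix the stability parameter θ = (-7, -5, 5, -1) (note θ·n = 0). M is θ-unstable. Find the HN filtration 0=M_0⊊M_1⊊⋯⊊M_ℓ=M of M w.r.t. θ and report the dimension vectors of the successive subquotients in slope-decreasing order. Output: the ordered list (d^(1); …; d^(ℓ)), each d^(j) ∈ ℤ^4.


Via rank(M_{q-1}∘⋯∘M_p): M ≅ I[1,4], I[3,3], I[3,4], I[4,4].
μ_θ-semistable layers: μ^(1)=5; μ^(2)=2; μ^(3)=-1; μ^(4)=-5; μ^(5)=-7

((0, 0, 1, 0); (0, 0, 2, 2); (0, 0, 0, 1); (0, 1, 0, 0); (1, 0, 0, 0))


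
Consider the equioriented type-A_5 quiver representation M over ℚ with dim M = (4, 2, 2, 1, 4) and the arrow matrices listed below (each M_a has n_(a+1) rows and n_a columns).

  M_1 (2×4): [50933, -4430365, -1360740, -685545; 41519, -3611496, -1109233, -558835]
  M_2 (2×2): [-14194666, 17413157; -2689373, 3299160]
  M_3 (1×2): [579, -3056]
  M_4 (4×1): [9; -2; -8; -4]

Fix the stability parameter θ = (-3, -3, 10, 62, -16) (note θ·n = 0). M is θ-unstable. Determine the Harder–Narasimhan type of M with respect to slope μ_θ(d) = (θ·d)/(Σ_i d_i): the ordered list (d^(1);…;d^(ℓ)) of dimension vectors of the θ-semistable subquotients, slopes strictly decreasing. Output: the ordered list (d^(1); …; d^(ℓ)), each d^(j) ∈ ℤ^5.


Interval decomposition of M: I[1,1]^2, I[1,3], I[1,5], I[5,5]^3.
HN type (ℓ=4): μ^(1)=23; μ^(2)=10; μ^(3)=-3; μ^(4)=-16

((0, 0, 0, 1, 1); (0, 0, 2, 0, 0); (4, 2, 0, 0, 0); (0, 0, 0, 0, 3))


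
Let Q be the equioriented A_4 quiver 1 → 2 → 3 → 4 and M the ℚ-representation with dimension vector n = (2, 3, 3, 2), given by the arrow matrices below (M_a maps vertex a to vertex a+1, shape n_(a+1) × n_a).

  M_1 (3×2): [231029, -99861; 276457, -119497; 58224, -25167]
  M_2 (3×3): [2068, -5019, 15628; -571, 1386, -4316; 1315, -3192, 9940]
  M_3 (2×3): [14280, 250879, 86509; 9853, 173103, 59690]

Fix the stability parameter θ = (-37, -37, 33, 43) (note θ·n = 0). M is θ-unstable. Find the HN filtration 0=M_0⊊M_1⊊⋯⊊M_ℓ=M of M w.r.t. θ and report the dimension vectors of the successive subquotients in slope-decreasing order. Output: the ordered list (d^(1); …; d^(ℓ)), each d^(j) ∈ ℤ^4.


Via rank(M_{q-1}∘⋯∘M_p): M ≅ I[1,2], I[1,3], I[2,4], I[3,4].
μ_θ-semistable layers: μ^(1)=43; μ^(2)=33; μ^(3)=-37

((0, 0, 0, 2); (0, 0, 3, 0); (2, 3, 0, 0))


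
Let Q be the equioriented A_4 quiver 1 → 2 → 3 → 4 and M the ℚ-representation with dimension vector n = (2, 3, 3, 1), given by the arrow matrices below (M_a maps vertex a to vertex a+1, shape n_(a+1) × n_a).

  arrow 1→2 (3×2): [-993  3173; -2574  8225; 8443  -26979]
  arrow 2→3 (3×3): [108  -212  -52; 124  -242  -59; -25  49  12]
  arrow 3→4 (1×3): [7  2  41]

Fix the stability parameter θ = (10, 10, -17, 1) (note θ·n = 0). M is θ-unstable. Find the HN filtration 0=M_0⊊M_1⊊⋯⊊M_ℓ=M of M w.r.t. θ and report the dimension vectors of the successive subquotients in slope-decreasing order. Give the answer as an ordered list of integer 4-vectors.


Barcode: M ≅ I[1,3], I[1,4], I[2,2], I[3,3]. HN layers by μ_θ (3 steps, strictly decreasing):
  μ^(1)=10; μ^(2)=1; μ^(3)=-17

((0, 1, 0, 0); (2, 2, 2, 1); (0, 0, 1, 0))


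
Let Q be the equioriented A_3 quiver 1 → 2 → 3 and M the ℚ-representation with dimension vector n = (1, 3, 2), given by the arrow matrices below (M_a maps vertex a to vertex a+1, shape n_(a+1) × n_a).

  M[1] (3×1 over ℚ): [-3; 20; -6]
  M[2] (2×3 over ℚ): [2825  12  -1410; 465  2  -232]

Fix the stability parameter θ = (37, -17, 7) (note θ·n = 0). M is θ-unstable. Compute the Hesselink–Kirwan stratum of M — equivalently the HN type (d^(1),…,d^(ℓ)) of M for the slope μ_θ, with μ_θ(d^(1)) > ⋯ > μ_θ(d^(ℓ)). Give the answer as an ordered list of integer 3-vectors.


Interval decomposition of M: I[1,3], I[2,2], I[2,3].
HN type (ℓ=3): μ^(1)=9; μ^(2)=7; μ^(3)=-17

((1, 1, 1); (0, 0, 1); (0, 2, 0))


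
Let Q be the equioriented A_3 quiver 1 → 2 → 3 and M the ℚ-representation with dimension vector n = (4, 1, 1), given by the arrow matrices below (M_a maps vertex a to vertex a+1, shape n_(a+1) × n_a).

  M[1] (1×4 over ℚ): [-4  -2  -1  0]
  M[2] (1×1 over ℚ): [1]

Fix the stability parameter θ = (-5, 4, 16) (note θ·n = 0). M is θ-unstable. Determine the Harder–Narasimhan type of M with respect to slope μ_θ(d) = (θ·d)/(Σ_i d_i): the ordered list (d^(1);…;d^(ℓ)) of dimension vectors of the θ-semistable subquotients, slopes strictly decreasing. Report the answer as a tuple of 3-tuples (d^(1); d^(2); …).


Interval decomposition of M: I[1,1]^3, I[1,3].
HN type (ℓ=3): μ^(1)=16; μ^(2)=4; μ^(3)=-5

((0, 0, 1); (0, 1, 0); (4, 0, 0))


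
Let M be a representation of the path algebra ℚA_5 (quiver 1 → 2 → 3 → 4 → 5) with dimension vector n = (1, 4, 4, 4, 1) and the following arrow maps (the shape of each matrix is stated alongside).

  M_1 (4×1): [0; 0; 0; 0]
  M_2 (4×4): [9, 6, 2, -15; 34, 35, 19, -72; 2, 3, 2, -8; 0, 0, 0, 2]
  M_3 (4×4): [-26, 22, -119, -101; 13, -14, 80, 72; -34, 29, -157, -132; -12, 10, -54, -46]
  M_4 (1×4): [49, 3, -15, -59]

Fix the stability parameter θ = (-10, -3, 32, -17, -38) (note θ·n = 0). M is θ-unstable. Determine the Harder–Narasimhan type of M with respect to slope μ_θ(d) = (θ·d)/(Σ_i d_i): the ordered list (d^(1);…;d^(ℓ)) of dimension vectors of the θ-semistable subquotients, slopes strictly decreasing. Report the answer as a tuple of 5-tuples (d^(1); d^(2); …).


Via rank(M_{q-1}∘⋯∘M_p): M ≅ I[1,1], I[2,4]^3, I[2,5].
μ_θ-semistable layers: μ^(1)=15/2; μ^(2)=-3; μ^(3)=-13/2; μ^(4)=-10

((0, 0, 3, 3, 0); (0, 3, 0, 0, 0); (0, 1, 1, 1, 1); (1, 0, 0, 0, 0))


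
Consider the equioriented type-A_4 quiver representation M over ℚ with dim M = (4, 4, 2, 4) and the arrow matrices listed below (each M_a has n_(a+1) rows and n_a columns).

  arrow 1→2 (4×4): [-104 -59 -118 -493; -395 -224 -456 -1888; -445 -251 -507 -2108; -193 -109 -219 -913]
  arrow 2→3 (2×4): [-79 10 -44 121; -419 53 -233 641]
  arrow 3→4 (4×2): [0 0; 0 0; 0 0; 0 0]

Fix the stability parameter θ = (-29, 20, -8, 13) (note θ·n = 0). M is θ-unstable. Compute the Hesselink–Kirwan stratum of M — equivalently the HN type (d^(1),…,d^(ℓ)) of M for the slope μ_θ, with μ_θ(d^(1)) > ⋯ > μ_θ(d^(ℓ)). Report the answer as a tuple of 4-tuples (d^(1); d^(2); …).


Interval decomposition of M: I[1,2]^2, I[1,3]^2, I[4,4]^4.
HN type (ℓ=4): μ^(1)=20; μ^(2)=13; μ^(3)=6; μ^(4)=-29

((0, 2, 0, 0); (0, 0, 0, 4); (0, 2, 2, 0); (4, 0, 0, 0))


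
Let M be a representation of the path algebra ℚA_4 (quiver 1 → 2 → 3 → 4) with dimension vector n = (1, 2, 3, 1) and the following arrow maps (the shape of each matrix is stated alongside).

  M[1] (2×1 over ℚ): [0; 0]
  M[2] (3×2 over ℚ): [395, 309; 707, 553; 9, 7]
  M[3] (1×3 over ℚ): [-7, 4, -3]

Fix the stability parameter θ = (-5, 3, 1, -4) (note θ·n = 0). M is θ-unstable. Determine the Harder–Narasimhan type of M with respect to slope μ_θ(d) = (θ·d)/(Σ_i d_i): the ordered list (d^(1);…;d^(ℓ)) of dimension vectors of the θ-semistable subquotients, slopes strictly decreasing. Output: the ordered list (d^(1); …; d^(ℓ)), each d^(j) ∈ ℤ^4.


Interval decomposition of M: I[1,1], I[2,3], I[2,4], I[3,3].
HN type (ℓ=4): μ^(1)=2; μ^(2)=1; μ^(3)=0; μ^(4)=-5

((0, 1, 1, 0); (0, 0, 1, 0); (0, 1, 1, 1); (1, 0, 0, 0))


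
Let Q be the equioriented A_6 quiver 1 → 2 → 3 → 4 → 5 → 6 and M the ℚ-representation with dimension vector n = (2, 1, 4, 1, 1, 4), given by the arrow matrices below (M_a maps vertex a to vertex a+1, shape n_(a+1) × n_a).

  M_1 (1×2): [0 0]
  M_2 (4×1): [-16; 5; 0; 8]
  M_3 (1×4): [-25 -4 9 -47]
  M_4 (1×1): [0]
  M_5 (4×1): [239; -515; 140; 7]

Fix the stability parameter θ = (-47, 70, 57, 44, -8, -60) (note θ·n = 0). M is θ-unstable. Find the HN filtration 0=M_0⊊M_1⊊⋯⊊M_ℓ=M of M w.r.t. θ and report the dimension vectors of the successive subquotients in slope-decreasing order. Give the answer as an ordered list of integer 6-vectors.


Barcode: M ≅ I[1,1]^2, I[2,4], I[3,3]^3, I[5,6], I[6,6]^3. HN layers by μ_θ (4 steps, strictly decreasing):
  μ^(1)=57; μ^(2)=-34; μ^(3)=-47; μ^(4)=-60

((0, 1, 4, 1, 0, 0); (0, 0, 0, 0, 1, 1); (2, 0, 0, 0, 0, 0); (0, 0, 0, 0, 0, 3))


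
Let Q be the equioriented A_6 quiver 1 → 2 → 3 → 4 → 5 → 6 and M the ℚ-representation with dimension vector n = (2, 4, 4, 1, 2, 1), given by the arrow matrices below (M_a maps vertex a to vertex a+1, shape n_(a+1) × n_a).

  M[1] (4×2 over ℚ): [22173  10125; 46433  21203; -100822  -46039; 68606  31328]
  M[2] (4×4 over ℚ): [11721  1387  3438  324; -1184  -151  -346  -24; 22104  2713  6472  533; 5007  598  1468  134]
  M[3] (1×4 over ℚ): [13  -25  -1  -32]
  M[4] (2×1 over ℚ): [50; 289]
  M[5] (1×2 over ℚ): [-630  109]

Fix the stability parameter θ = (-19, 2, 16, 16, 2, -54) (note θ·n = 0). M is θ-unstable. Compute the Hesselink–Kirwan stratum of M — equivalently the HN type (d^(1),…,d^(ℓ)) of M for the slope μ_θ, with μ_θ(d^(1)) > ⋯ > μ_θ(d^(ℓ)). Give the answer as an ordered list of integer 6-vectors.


Barcode: M ≅ I[1,2], I[1,3], I[2,3], I[2,6], I[3,3], I[5,5]. HN layers by μ_θ (4 steps, strictly decreasing):
  μ^(1)=16; μ^(2)=2; μ^(3)=-18/5; μ^(4)=-19

((0, 0, 3, 0, 0, 0); (0, 3, 0, 0, 1, 0); (0, 1, 1, 1, 1, 1); (2, 0, 0, 0, 0, 0))


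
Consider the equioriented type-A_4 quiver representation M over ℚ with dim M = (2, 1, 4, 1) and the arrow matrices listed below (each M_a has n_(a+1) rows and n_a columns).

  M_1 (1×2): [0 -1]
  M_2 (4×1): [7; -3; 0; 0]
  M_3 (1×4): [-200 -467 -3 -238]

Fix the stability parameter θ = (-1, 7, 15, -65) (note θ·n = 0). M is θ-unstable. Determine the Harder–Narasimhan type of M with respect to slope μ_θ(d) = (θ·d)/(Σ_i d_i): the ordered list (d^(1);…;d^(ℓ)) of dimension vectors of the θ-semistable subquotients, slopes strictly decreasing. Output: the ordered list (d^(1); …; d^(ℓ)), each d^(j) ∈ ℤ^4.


Via rank(M_{q-1}∘⋯∘M_p): M ≅ I[1,1], I[1,4], I[3,3]^3.
μ_θ-semistable layers: μ^(1)=15; μ^(2)=-1; μ^(3)=-11

((0, 0, 3, 0); (1, 0, 0, 0); (1, 1, 1, 1))


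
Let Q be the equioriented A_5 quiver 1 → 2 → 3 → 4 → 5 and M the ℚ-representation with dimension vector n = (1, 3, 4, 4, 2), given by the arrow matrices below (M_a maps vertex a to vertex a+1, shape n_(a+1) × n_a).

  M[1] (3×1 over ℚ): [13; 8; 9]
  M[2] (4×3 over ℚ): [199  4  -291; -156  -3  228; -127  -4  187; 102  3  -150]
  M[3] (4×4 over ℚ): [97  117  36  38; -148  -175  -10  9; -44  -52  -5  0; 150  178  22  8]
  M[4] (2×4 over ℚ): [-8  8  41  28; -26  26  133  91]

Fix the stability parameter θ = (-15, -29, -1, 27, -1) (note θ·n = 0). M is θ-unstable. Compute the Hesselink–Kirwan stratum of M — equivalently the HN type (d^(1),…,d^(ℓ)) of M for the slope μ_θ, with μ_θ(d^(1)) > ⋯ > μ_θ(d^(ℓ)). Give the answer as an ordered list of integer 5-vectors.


Interval decomposition of M: I[1,2], I[2,4], I[2,5], I[3,4], I[3,5].
HN type (ℓ=5): μ^(1)=27; μ^(2)=13; μ^(3)=-1; μ^(4)=-22; μ^(5)=-29

((0, 0, 0, 2, 0); (0, 0, 0, 2, 2); (0, 0, 4, 0, 0); (1, 1, 0, 0, 0); (0, 2, 0, 0, 0))


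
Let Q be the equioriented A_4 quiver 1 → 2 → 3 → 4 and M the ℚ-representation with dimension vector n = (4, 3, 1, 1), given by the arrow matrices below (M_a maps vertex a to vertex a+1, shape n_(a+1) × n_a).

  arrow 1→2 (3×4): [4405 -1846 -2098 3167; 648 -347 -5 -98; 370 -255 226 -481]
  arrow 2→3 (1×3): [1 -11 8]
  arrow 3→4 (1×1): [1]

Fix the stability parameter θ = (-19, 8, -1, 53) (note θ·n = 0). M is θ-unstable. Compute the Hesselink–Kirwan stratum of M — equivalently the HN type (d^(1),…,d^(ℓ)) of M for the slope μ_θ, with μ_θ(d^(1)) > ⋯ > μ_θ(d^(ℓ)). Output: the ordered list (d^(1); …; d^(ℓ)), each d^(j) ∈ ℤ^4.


Interval decomposition of M: I[1,1], I[1,2]^2, I[1,4].
HN type (ℓ=4): μ^(1)=53; μ^(2)=8; μ^(3)=7/2; μ^(4)=-19

((0, 0, 0, 1); (0, 2, 0, 0); (0, 1, 1, 0); (4, 0, 0, 0))


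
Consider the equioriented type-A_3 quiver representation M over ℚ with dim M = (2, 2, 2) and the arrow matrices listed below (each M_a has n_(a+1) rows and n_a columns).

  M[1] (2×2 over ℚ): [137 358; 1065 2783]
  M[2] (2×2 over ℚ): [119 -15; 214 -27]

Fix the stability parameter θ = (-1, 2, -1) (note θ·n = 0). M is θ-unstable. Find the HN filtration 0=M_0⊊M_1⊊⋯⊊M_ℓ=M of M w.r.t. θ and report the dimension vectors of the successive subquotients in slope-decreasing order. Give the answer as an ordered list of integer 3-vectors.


Barcode: M ≅ I[1,3]^2. HN layers by μ_θ (2 steps, strictly decreasing):
  μ^(1)=1/2; μ^(2)=-1

((0, 2, 2); (2, 0, 0))


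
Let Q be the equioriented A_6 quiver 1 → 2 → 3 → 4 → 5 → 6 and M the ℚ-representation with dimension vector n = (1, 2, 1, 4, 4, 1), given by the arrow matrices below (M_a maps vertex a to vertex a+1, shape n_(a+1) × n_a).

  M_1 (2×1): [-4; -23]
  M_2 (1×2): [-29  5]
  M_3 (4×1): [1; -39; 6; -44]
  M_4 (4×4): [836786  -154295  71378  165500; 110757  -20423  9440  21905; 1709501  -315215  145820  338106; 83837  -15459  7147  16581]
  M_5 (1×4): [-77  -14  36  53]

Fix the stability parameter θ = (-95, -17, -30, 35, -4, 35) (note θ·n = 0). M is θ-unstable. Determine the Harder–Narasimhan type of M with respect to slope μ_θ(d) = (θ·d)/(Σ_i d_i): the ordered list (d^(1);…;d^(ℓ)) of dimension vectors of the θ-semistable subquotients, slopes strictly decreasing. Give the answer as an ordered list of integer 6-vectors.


Via rank(M_{q-1}∘⋯∘M_p): M ≅ I[1,6], I[2,2], I[4,5]^3.
μ_θ-semistable layers: μ^(1)=35; μ^(2)=31/2; μ^(3)=-17; μ^(4)=-47/2; μ^(5)=-95

((0, 0, 0, 0, 0, 1); (0, 0, 0, 4, 4, 0); (0, 1, 0, 0, 0, 0); (0, 1, 1, 0, 0, 0); (1, 0, 0, 0, 0, 0))
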